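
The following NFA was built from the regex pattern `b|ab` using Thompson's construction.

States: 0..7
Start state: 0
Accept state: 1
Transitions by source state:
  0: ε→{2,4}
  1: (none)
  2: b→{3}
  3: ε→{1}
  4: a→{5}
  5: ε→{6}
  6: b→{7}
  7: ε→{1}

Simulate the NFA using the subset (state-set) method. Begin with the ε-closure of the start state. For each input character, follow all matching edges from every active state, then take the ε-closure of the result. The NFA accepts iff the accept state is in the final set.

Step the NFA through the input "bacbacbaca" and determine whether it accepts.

Answer: REJECT

Steps:
initial (ε-close {0}): {0,2,4}
'b' @ 1: {1,3}  [accepting]
'a' @ 2: {}  — state set empty
rest 'cbacbaca' ignored (set empty)
final: {}; accept 1 not in set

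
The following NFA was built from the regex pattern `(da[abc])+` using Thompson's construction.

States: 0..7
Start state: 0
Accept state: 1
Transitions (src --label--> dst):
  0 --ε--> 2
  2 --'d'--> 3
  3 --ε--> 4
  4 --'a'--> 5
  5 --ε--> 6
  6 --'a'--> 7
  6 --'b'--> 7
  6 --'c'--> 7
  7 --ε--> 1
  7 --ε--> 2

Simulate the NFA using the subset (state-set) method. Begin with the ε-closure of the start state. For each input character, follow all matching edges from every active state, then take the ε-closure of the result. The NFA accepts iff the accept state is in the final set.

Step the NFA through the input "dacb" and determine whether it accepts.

start: ε-closure({0}) = {0,2}
'd' @ 1: {3,4}
'a' @ 2: {5,6}
'c' @ 3: {1,2,7}  [accepting]
'b' @ 4: {}  — no active states
final: {}; accept 1 not in set

Answer: REJECT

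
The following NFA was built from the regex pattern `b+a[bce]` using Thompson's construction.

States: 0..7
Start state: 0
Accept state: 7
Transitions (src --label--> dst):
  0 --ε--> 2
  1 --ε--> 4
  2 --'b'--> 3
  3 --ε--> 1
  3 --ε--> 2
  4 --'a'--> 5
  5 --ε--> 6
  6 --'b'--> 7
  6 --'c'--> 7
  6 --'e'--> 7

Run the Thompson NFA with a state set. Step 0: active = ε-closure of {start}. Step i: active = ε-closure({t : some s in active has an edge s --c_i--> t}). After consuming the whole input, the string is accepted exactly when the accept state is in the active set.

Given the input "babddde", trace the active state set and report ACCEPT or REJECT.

Answer: REJECT

Derivation:
start: ε-closure({0}) = {0,2}
'b' @ 1: {1,2,3,4}
'a' @ 2: {5,6}
'b' @ 3: {7}  (accept∈set)
'd' @ 4: {}  — no active states
rest 'dde' ignored (set empty)
final: {}; accept 7 not in set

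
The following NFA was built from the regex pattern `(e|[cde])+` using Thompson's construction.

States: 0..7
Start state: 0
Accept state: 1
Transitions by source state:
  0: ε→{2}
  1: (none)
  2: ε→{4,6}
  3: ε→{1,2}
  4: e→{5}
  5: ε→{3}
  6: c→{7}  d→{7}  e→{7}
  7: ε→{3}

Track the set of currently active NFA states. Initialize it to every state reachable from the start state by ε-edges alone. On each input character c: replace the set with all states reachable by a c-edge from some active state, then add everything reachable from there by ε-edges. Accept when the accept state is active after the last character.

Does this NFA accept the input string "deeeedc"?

initial (ε-close {0}): {0,2,4,6}
'd' @ 1: {1,2,3,4,6,7}  ✓accept
'e' @ 2: {1,2,3,4,5,6,7}  ✓accept
'e' @ 3: {1,2,3,4,5,6,7}  ✓accept
'e' @ 4: {1,2,3,4,5,6,7}  ✓accept
'e' @ 5: {1,2,3,4,5,6,7}  ✓accept
'd' @ 6: {1,2,3,4,6,7}  ✓accept
'c' @ 7: {1,2,3,4,6,7}  ✓accept
final: {1,2,3,4,6,7}; accept 1 in set

Answer: ACCEPT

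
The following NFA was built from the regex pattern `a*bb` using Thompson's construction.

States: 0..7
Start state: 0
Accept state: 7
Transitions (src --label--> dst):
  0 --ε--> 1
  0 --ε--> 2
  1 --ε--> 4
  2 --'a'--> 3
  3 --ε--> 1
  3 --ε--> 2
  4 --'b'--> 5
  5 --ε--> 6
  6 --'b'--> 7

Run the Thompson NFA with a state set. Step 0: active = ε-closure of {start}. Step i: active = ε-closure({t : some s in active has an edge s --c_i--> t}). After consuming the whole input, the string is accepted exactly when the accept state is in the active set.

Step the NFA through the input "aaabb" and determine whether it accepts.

Answer: ACCEPT

Derivation:
initial (ε-close {0}): {0,1,2,4}
'a' @ 1: {1,2,3,4}
'a' @ 2: {1,2,3,4}
'a' @ 3: {1,2,3,4}
'b' @ 4: {5,6}
'b' @ 5: {7}  (accept∈set)
end set {7} — state 7 in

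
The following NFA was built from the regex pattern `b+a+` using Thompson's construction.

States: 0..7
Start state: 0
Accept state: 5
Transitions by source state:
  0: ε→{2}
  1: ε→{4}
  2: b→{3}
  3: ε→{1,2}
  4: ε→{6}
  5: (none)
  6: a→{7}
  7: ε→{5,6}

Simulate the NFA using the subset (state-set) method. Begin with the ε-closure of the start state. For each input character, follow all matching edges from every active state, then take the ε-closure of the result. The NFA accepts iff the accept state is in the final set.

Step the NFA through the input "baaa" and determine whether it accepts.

Answer: ACCEPT

Trace:
initial (ε-close {0}): {0,2}
'b' @ 1: {1,2,3,4,6}
'a' @ 2: {5,6,7}  ✓accept
'a' @ 3: {5,6,7}  ✓accept
'a' @ 4: {5,6,7}  ✓accept
end set {5,6,7} — state 5 in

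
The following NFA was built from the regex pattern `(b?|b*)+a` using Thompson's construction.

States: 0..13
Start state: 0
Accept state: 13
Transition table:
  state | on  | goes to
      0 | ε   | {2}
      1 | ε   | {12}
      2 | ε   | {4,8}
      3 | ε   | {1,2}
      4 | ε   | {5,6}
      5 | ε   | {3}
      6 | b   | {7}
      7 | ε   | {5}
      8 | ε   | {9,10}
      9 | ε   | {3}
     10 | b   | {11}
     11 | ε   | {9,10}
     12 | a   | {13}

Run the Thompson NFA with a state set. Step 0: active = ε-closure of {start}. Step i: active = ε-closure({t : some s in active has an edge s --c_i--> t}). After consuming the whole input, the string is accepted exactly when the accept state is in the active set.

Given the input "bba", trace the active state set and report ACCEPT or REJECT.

Answer: ACCEPT

Steps:
S₀ = ε-closure({0}) = {0,1,2,3,4,5,6,8,9,10,12}
'b' @ 1: {1,2,3,4,5,6,7,8,9,10,11,12}
'b' @ 2: {1,2,3,4,5,6,7,8,9,10,11,12}
'a' @ 3: {13}  [accepting]
after full input: {13}  (accept=13 in)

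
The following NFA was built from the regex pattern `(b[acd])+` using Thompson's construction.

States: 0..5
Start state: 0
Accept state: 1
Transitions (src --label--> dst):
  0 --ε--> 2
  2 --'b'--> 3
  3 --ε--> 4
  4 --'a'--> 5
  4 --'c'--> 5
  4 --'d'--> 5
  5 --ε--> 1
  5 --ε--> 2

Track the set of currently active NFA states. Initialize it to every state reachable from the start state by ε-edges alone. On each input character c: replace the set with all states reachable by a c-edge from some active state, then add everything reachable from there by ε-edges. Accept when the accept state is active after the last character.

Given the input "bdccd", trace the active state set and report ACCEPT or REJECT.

Answer: REJECT

Derivation:
start: ε-closure({0}) = {0,2}
'b' @ 1: {3,4}
'd' @ 2: {1,2,5}  ✓accept
'c' @ 3: {}  — dead — no transitions
rest 'cd' ignored (set empty)
end set {} — state 1 not in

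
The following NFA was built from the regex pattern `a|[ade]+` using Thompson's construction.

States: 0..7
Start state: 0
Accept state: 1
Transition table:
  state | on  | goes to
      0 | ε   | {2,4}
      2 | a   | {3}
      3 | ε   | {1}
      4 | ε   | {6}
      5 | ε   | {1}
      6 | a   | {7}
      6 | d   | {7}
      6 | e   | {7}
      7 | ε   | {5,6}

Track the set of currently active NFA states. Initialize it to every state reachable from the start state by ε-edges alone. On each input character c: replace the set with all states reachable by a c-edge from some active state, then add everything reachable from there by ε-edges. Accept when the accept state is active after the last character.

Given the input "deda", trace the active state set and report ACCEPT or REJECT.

Answer: ACCEPT

Steps:
initial (ε-close {0}): {0,2,4,6}
'd' @ 1: {1,5,6,7}  ✓accept
'e' @ 2: {1,5,6,7}  ✓accept
'd' @ 3: {1,5,6,7}  ✓accept
'a' @ 4: {1,5,6,7}  ✓accept
end set {1,5,6,7} — state 1 in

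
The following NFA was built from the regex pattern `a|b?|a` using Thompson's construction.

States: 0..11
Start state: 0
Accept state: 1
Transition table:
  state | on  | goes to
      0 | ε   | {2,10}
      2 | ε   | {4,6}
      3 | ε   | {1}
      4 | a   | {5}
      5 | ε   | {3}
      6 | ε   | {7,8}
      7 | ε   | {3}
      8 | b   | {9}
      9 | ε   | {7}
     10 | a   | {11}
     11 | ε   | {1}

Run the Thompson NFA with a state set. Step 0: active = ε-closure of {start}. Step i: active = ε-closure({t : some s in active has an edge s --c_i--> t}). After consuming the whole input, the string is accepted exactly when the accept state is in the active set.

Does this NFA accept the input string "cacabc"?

Answer: REJECT

Derivation:
start: ε-closure({0}) = {0,1,2,3,4,6,7,8,10}
'c' @ 1: {}  — dead — no transitions
rest 'acabc' ignored (set empty)
after full input: {}  (accept=1 not in)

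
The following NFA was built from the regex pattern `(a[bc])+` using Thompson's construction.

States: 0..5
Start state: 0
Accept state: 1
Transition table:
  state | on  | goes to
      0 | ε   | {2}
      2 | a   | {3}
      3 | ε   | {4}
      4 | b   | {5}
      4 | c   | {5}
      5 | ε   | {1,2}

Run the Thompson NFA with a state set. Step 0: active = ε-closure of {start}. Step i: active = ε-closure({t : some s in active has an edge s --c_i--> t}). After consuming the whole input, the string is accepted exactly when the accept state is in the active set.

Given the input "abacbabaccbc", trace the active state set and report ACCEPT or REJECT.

Answer: REJECT

Derivation:
initial (ε-close {0}): {0,2}
'a' @ 1: {3,4}
'b' @ 2: {1,2,5}  [accepting]
'a' @ 3: {3,4}
'c' @ 4: {1,2,5}  [accepting]
'b' @ 5: {}  — no active states
rest 'abaccbc' ignored (set empty)
after full input: {}  (accept=1 not in)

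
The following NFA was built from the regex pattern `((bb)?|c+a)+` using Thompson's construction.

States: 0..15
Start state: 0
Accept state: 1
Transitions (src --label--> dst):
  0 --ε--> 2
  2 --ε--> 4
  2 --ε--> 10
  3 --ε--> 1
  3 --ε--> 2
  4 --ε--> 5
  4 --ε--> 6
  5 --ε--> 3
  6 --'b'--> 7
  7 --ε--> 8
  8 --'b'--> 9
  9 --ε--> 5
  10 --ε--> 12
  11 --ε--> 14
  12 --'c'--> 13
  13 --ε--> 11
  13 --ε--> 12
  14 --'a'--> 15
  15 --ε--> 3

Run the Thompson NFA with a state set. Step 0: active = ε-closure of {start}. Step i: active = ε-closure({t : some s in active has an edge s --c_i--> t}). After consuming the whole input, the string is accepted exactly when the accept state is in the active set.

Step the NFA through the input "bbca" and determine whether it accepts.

S₀ = ε-closure({0}) = {0,1,2,3,4,5,6,10,12}
'b' @ 1: {7,8}
'b' @ 2: {1,2,3,4,5,6,9,10,12}  (accept∈set)
'c' @ 3: {11,12,13,14}
'a' @ 4: {1,2,3,4,5,6,10,12,15}  (accept∈set)
end set {1,2,3,4,5,6,10,12,15} — state 1 in

Answer: ACCEPT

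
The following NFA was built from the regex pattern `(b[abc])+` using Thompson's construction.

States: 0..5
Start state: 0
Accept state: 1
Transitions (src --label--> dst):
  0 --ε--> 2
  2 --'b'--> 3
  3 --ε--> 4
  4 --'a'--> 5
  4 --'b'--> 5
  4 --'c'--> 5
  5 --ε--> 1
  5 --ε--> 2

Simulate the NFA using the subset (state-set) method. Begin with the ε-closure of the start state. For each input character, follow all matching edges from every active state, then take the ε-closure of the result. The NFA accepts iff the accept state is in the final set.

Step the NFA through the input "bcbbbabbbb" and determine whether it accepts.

Answer: ACCEPT

Derivation:
S₀ = ε-closure({0}) = {0,2}
'b' @ 1: {3,4}
'c' @ 2: {1,2,5}  ✓accept
'b' @ 3: {3,4}
'b' @ 4: {1,2,5}  ✓accept
'b' @ 5: {3,4}
'a' @ 6: {1,2,5}  ✓accept
'b' @ 7: {3,4}
'b' @ 8: {1,2,5}  ✓accept
'b' @ 9: {3,4}
'b' @ 10: {1,2,5}  ✓accept
final: {1,2,5}; accept 1 in set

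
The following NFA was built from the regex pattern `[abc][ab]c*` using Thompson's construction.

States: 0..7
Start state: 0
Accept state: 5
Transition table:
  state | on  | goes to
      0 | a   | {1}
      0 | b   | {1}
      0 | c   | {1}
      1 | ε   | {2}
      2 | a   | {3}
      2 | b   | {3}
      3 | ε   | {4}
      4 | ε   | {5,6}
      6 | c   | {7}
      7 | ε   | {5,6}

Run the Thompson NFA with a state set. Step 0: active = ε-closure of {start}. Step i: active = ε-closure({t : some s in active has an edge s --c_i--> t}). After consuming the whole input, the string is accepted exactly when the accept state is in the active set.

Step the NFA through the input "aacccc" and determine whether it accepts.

Answer: ACCEPT

Derivation:
start: ε-closure({0}) = {0}
'a' @ 1: {1,2}
'a' @ 2: {3,4,5,6}  ✓accept
'c' @ 3: {5,6,7}  ✓accept
'c' @ 4: {5,6,7}  ✓accept
'c' @ 5: {5,6,7}  ✓accept
'c' @ 6: {5,6,7}  ✓accept
after full input: {5,6,7}  (accept=5 in)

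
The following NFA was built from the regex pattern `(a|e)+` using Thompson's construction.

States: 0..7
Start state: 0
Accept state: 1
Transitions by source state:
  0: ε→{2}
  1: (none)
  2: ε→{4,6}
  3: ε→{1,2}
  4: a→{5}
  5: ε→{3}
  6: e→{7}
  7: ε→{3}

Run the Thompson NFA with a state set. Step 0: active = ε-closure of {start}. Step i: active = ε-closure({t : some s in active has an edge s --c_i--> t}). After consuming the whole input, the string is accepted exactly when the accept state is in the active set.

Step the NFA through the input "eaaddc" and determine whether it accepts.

S₀ = ε-closure({0}) = {0,2,4,6}
'e' @ 1: {1,2,3,4,6,7}  (accept∈set)
'a' @ 2: {1,2,3,4,5,6}  (accept∈set)
'a' @ 3: {1,2,3,4,5,6}  (accept∈set)
'd' @ 4: {}  — no active states
rest 'dc' ignored (set empty)
final: {}; accept 1 not in set

Answer: REJECT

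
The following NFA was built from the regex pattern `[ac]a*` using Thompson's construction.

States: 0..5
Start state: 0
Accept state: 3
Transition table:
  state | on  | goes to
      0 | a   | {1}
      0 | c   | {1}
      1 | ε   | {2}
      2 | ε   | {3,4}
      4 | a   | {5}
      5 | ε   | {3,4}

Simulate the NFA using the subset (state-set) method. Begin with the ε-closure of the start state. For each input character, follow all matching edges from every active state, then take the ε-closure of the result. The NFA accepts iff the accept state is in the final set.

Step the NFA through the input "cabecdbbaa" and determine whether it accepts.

Answer: REJECT

Derivation:
initial (ε-close {0}): {0}
'c' @ 1: {1,2,3,4}  (accept∈set)
'a' @ 2: {3,4,5}  (accept∈set)
'b' @ 3: {}  — state set empty
rest 'ecdbbaa' ignored (set empty)
final: {}; accept 3 not in set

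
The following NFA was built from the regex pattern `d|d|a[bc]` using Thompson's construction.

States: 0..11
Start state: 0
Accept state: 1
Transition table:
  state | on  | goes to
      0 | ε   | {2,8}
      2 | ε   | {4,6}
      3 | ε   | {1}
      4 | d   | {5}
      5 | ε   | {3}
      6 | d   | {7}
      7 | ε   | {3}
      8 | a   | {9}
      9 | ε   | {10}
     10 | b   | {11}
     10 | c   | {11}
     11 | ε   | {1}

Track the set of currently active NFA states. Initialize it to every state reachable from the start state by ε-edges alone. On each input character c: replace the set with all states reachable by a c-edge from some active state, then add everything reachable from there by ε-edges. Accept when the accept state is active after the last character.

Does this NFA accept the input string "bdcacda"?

start: ε-closure({0}) = {0,2,4,6,8}
'b' @ 1: {}  — no active states
rest 'dcacda' ignored (set empty)
after full input: {}  (accept=1 not in)

Answer: REJECT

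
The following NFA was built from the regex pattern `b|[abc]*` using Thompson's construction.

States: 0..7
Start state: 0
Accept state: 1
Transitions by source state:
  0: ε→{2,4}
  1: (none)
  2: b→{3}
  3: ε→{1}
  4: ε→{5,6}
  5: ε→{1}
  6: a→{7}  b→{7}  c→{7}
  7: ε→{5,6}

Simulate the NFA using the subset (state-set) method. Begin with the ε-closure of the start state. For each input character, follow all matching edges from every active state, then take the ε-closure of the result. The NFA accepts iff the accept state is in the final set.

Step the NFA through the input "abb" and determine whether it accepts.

start: ε-closure({0}) = {0,1,2,4,5,6}
'a' @ 1: {1,5,6,7}  ✓accept
'b' @ 2: {1,5,6,7}  ✓accept
'b' @ 3: {1,5,6,7}  ✓accept
end set {1,5,6,7} — state 1 in

Answer: ACCEPT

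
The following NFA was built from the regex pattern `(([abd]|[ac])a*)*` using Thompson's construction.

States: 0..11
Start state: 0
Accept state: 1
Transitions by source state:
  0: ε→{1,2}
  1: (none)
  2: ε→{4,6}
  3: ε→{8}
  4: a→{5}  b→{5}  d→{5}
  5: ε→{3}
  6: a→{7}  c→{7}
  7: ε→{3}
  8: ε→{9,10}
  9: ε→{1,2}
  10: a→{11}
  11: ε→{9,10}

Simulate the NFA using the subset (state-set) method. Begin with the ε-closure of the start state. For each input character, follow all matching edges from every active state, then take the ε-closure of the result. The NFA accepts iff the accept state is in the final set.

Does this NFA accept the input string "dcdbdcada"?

Answer: ACCEPT

Trace:
initial (ε-close {0}): {0,1,2,4,6}
'd' @ 1: {1,2,3,4,5,6,8,9,10}  [accepting]
'c' @ 2: {1,2,3,4,6,7,8,9,10}  [accepting]
'd' @ 3: {1,2,3,4,5,6,8,9,10}  [accepting]
'b' @ 4: {1,2,3,4,5,6,8,9,10}  [accepting]
'd' @ 5: {1,2,3,4,5,6,8,9,10}  [accepting]
'c' @ 6: {1,2,3,4,6,7,8,9,10}  [accepting]
'a' @ 7: {1,2,3,4,5,6,7,8,9,10,11}  [accepting]
'd' @ 8: {1,2,3,4,5,6,8,9,10}  [accepting]
'a' @ 9: {1,2,3,4,5,6,7,8,9,10,11}  [accepting]
after full input: {1,2,3,4,5,6,7,8,9,10,11}  (accept=1 in)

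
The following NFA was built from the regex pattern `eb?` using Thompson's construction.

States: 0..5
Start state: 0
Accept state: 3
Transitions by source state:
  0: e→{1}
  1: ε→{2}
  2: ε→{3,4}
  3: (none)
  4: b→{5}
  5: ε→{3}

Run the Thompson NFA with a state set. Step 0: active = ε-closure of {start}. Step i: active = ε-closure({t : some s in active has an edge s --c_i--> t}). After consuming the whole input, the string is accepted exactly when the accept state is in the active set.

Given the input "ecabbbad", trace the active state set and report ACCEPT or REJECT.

start: ε-closure({0}) = {0}
'e' @ 1: {1,2,3,4}  ✓accept
'c' @ 2: {}  — no active states
rest 'abbbad' ignored (set empty)
end set {} — state 3 not in

Answer: REJECT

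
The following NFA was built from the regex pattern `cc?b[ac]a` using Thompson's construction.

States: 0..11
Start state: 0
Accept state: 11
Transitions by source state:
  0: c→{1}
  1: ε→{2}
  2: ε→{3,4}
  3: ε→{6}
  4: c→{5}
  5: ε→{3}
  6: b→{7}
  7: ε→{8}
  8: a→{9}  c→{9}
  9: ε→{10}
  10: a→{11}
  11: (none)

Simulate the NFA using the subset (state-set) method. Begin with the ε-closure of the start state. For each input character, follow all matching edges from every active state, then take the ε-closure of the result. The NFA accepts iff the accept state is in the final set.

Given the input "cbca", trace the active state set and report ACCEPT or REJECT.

initial (ε-close {0}): {0}
'c' @ 1: {1,2,3,4,6}
'b' @ 2: {7,8}
'c' @ 3: {9,10}
'a' @ 4: {11}  [accepting]
after full input: {11}  (accept=11 in)

Answer: ACCEPT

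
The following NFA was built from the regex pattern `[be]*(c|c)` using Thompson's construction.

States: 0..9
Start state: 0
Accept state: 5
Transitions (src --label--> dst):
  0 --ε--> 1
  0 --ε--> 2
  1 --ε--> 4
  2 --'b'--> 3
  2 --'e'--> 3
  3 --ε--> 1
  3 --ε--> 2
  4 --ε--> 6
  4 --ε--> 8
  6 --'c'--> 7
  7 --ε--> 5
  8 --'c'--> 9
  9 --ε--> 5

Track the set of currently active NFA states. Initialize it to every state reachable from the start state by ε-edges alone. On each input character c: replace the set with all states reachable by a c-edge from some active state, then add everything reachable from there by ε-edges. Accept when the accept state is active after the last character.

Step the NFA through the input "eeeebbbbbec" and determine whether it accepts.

initial (ε-close {0}): {0,1,2,4,6,8}
'e' @ 1: {1,2,3,4,6,8}
'e' @ 2: {1,2,3,4,6,8}
'e' @ 3: {1,2,3,4,6,8}
'e' @ 4: {1,2,3,4,6,8}
'b' @ 5: {1,2,3,4,6,8}
'b' @ 6: {1,2,3,4,6,8}
'b' @ 7: {1,2,3,4,6,8}
'b' @ 8: {1,2,3,4,6,8}
'b' @ 9: {1,2,3,4,6,8}
'e' @ 10: {1,2,3,4,6,8}
'c' @ 11: {5,7,9}  [accepting]
end set {5,7,9} — state 5 in

Answer: ACCEPT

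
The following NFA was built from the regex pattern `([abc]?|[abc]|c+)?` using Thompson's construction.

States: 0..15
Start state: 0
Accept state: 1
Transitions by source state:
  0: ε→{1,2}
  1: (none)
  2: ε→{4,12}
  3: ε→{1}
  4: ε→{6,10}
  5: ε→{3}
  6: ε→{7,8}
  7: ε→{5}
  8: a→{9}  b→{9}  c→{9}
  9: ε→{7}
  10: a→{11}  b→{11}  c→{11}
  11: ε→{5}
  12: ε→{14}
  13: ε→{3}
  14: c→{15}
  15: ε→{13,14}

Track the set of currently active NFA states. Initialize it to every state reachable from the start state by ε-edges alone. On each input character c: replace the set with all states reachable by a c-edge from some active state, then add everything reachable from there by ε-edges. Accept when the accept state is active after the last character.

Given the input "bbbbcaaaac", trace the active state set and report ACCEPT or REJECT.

initial (ε-close {0}): {0,1,2,3,4,5,6,7,8,10,12,14}
'b' @ 1: {1,3,5,7,9,11}  ✓accept
'b' @ 2: {}  — dead — no transitions
rest 'bbcaaaac' ignored (set empty)
end set {} — state 1 not in

Answer: REJECT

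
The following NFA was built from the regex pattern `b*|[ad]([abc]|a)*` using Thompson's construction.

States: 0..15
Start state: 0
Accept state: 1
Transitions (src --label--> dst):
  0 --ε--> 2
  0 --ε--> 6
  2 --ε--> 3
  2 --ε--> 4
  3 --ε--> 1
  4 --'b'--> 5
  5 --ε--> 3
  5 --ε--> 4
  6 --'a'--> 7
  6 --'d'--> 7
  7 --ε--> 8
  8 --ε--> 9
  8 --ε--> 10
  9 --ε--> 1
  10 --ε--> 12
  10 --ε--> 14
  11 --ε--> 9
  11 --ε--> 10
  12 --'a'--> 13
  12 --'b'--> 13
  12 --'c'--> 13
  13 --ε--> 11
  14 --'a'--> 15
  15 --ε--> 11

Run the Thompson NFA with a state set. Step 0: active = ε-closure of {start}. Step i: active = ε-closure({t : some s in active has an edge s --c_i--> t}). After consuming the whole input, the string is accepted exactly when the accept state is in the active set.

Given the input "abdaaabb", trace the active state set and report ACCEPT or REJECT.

start: ε-closure({0}) = {0,1,2,3,4,6}
'a' @ 1: {1,7,8,9,10,12,14}  (accept∈set)
'b' @ 2: {1,9,10,11,12,13,14}  (accept∈set)
'd' @ 3: {}  — dead — no transitions
rest 'aaabb' ignored (set empty)
after full input: {}  (accept=1 not in)

Answer: REJECT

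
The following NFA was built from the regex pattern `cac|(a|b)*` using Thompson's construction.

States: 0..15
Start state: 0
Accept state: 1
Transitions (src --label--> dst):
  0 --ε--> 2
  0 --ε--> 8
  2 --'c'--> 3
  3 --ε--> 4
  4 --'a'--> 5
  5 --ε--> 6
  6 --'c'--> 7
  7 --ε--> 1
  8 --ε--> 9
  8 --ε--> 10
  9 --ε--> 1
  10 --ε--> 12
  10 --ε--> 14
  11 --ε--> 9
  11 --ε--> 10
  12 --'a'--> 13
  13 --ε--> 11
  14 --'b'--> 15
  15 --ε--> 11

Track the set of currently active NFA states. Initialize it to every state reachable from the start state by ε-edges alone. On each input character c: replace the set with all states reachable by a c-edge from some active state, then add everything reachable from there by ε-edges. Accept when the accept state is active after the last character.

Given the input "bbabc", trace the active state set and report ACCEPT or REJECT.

start: ε-closure({0}) = {0,1,2,8,9,10,12,14}
'b' @ 1: {1,9,10,11,12,14,15}  ✓accept
'b' @ 2: {1,9,10,11,12,14,15}  ✓accept
'a' @ 3: {1,9,10,11,12,13,14}  ✓accept
'b' @ 4: {1,9,10,11,12,14,15}  ✓accept
'c' @ 5: {}  — state set empty
final: {}; accept 1 not in set

Answer: REJECT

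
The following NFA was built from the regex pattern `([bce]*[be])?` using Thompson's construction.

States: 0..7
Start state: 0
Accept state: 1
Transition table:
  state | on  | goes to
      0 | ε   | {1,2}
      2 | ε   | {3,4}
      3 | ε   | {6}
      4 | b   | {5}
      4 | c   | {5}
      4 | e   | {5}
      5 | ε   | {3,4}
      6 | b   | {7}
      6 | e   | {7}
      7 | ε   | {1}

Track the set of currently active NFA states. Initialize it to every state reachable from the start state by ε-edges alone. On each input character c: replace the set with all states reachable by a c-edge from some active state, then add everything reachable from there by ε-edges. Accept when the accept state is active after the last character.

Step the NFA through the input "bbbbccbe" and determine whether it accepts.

Answer: ACCEPT

Trace:
start: ε-closure({0}) = {0,1,2,3,4,6}
'b' @ 1: {1,3,4,5,6,7}  ✓accept
'b' @ 2: {1,3,4,5,6,7}  ✓accept
'b' @ 3: {1,3,4,5,6,7}  ✓accept
'b' @ 4: {1,3,4,5,6,7}  ✓accept
'c' @ 5: {3,4,5,6}
'c' @ 6: {3,4,5,6}
'b' @ 7: {1,3,4,5,6,7}  ✓accept
'e' @ 8: {1,3,4,5,6,7}  ✓accept
end set {1,3,4,5,6,7} — state 1 in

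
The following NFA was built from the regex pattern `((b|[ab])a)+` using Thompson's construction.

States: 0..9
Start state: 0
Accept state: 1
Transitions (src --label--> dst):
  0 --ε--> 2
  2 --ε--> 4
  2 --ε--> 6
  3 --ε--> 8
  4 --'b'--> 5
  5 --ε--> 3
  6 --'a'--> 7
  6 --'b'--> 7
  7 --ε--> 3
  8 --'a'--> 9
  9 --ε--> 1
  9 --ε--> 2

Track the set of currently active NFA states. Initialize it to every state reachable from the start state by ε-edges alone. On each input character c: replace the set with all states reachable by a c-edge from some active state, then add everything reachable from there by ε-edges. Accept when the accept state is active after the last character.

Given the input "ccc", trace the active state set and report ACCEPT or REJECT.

S₀ = ε-closure({0}) = {0,2,4,6}
'c' @ 1: {}  — state set empty
rest 'cc' ignored (set empty)
end set {} — state 1 not in

Answer: REJECT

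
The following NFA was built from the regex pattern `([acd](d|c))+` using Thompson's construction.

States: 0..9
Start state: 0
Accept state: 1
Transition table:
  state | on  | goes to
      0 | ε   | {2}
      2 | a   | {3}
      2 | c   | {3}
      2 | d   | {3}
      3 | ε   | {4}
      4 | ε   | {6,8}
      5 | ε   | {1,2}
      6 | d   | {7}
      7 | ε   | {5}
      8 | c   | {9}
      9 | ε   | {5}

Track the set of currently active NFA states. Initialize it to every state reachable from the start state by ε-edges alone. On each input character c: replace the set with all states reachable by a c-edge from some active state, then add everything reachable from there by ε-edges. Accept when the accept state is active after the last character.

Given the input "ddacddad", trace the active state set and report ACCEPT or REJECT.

S₀ = ε-closure({0}) = {0,2}
'd' @ 1: {3,4,6,8}
'd' @ 2: {1,2,5,7}  [accepting]
'a' @ 3: {3,4,6,8}
'c' @ 4: {1,2,5,9}  [accepting]
'd' @ 5: {3,4,6,8}
'd' @ 6: {1,2,5,7}  [accepting]
'a' @ 7: {3,4,6,8}
'd' @ 8: {1,2,5,7}  [accepting]
after full input: {1,2,5,7}  (accept=1 in)

Answer: ACCEPT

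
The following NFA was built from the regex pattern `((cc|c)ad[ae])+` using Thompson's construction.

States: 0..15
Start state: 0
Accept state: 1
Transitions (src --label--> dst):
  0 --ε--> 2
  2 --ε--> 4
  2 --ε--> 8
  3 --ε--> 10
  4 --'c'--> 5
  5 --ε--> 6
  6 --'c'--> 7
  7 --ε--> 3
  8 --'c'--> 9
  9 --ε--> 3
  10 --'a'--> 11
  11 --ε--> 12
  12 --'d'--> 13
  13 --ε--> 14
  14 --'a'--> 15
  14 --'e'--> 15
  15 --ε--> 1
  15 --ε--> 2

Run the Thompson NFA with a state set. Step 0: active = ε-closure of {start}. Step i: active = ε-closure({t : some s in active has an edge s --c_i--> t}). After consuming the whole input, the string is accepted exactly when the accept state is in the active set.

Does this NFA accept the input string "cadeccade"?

Answer: ACCEPT

Derivation:
initial (ε-close {0}): {0,2,4,8}
'c' @ 1: {3,5,6,9,10}
'a' @ 2: {11,12}
'd' @ 3: {13,14}
'e' @ 4: {1,2,4,8,15}  (accept∈set)
'c' @ 5: {3,5,6,9,10}
'c' @ 6: {3,7,10}
'a' @ 7: {11,12}
'd' @ 8: {13,14}
'e' @ 9: {1,2,4,8,15}  (accept∈set)
end set {1,2,4,8,15} — state 1 in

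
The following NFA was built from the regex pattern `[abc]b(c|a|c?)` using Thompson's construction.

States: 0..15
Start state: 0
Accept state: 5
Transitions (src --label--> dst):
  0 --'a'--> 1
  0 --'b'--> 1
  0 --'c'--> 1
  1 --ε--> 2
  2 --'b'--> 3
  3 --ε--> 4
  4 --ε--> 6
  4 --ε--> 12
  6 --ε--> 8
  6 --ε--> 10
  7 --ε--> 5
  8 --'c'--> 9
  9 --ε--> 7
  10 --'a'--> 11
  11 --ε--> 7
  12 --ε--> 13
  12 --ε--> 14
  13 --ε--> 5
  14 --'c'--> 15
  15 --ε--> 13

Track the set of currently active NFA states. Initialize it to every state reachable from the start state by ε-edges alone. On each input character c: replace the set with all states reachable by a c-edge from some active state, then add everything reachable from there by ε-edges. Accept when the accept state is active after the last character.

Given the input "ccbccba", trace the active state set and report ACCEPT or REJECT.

Answer: REJECT

Derivation:
initial (ε-close {0}): {0}
'c' @ 1: {1,2}
'c' @ 2: {}  — dead — no transitions
rest 'bccba' ignored (set empty)
final: {}; accept 5 not in set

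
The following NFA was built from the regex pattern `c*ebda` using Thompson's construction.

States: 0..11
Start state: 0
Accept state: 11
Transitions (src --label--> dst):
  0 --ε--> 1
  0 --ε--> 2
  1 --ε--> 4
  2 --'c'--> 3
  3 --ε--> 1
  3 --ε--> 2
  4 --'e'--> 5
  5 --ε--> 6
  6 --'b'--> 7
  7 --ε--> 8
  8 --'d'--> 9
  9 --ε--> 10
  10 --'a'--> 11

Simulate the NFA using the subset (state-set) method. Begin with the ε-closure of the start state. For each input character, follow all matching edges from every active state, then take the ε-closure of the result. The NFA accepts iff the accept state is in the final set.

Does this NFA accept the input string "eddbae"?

Answer: REJECT

Trace:
initial (ε-close {0}): {0,1,2,4}
'e' @ 1: {5,6}
'd' @ 2: {}  — state set empty
rest 'dbae' ignored (set empty)
final: {}; accept 11 not in set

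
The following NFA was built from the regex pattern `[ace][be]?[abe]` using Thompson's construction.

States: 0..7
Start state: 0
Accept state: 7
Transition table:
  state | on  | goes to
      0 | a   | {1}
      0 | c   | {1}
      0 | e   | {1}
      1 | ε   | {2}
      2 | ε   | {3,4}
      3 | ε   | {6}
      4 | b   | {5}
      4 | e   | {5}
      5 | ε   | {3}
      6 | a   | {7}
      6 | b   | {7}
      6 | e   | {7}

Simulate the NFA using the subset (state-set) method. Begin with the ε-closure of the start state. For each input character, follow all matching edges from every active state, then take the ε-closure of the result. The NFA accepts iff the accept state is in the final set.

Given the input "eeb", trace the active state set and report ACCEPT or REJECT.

S₀ = ε-closure({0}) = {0}
'e' @ 1: {1,2,3,4,6}
'e' @ 2: {3,5,6,7}  (accept∈set)
'b' @ 3: {7}  (accept∈set)
final: {7}; accept 7 in set

Answer: ACCEPT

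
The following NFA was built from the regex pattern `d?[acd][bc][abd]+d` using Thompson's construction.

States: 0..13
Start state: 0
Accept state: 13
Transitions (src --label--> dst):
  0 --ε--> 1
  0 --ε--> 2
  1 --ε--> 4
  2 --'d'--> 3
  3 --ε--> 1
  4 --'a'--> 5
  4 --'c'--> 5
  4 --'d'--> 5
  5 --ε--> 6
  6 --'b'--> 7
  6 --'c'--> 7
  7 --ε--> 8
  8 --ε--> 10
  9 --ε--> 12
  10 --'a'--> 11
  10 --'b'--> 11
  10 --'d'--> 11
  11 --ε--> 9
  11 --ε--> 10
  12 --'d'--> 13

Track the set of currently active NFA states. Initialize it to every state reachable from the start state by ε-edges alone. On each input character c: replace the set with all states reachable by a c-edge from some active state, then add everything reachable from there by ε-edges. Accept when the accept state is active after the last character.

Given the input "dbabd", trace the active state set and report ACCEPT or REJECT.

Answer: ACCEPT

Derivation:
S₀ = ε-closure({0}) = {0,1,2,4}
'd' @ 1: {1,3,4,5,6}
'b' @ 2: {7,8,10}
'a' @ 3: {9,10,11,12}
'b' @ 4: {9,10,11,12}
'd' @ 5: {9,10,11,12,13}  (accept∈set)
after full input: {9,10,11,12,13}  (accept=13 in)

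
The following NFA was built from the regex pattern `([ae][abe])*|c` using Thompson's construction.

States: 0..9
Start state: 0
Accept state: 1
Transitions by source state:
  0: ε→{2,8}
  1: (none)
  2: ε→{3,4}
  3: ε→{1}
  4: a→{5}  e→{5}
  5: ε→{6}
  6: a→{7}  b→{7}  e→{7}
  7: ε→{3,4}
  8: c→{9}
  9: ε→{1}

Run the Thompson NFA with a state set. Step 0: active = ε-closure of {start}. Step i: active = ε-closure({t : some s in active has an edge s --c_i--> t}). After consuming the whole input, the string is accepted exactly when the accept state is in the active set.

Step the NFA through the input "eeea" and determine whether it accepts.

Answer: ACCEPT

Steps:
S₀ = ε-closure({0}) = {0,1,2,3,4,8}
'e' @ 1: {5,6}
'e' @ 2: {1,3,4,7}  (accept∈set)
'e' @ 3: {5,6}
'a' @ 4: {1,3,4,7}  (accept∈set)
final: {1,3,4,7}; accept 1 in set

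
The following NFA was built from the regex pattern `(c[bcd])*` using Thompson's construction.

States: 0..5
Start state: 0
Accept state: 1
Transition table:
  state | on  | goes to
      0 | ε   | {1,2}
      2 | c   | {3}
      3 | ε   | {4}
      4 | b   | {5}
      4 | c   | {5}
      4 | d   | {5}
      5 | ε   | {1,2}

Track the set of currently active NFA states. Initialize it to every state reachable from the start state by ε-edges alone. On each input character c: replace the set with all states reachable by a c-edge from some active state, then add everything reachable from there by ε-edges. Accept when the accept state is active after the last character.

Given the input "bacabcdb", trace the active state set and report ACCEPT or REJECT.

Answer: REJECT

Trace:
initial (ε-close {0}): {0,1,2}
'b' @ 1: {}  — state set empty
rest 'acabcdb' ignored (set empty)
after full input: {}  (accept=1 not in)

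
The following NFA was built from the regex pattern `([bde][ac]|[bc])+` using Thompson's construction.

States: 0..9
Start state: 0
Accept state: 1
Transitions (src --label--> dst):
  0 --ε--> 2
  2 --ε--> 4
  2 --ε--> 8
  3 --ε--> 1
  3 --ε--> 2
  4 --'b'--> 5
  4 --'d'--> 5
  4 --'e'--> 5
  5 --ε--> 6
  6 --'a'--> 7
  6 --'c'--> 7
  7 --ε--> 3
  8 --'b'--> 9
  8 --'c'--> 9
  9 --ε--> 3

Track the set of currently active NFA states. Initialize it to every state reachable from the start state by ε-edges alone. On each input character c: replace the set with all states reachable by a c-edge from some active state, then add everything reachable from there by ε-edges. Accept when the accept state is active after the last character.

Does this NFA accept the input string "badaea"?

S₀ = ε-closure({0}) = {0,2,4,8}
'b' @ 1: {1,2,3,4,5,6,8,9}  ✓accept
'a' @ 2: {1,2,3,4,7,8}  ✓accept
'd' @ 3: {5,6}
'a' @ 4: {1,2,3,4,7,8}  ✓accept
'e' @ 5: {5,6}
'a' @ 6: {1,2,3,4,7,8}  ✓accept
after full input: {1,2,3,4,7,8}  (accept=1 in)

Answer: ACCEPT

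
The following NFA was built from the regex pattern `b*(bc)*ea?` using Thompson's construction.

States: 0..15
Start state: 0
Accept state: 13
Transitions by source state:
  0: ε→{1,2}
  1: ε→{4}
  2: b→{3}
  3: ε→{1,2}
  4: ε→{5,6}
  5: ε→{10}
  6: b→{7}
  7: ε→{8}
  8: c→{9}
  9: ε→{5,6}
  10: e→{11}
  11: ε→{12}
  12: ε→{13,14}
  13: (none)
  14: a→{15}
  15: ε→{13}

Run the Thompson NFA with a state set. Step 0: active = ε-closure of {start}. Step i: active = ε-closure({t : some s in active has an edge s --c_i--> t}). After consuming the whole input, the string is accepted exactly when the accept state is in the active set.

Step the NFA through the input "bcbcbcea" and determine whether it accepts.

initial (ε-close {0}): {0,1,2,4,5,6,10}
'b' @ 1: {1,2,3,4,5,6,7,8,10}
'c' @ 2: {5,6,9,10}
'b' @ 3: {7,8}
'c' @ 4: {5,6,9,10}
'b' @ 5: {7,8}
'c' @ 6: {5,6,9,10}
'e' @ 7: {11,12,13,14}  ✓accept
'a' @ 8: {13,15}  ✓accept
after full input: {13,15}  (accept=13 in)

Answer: ACCEPT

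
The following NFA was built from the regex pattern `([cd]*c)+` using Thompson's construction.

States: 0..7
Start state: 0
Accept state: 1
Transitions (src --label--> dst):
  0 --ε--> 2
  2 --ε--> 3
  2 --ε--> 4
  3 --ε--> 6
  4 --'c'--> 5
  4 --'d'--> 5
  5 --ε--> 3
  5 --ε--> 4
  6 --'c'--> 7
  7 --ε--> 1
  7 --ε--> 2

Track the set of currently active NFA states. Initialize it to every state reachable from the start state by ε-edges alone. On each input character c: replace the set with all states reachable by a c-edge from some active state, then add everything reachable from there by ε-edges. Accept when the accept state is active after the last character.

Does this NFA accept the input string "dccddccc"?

start: ε-closure({0}) = {0,2,3,4,6}
'd' @ 1: {3,4,5,6}
'c' @ 2: {1,2,3,4,5,6,7}  ✓accept
'c' @ 3: {1,2,3,4,5,6,7}  ✓accept
'd' @ 4: {3,4,5,6}
'd' @ 5: {3,4,5,6}
'c' @ 6: {1,2,3,4,5,6,7}  ✓accept
'c' @ 7: {1,2,3,4,5,6,7}  ✓accept
'c' @ 8: {1,2,3,4,5,6,7}  ✓accept
after full input: {1,2,3,4,5,6,7}  (accept=1 in)

Answer: ACCEPT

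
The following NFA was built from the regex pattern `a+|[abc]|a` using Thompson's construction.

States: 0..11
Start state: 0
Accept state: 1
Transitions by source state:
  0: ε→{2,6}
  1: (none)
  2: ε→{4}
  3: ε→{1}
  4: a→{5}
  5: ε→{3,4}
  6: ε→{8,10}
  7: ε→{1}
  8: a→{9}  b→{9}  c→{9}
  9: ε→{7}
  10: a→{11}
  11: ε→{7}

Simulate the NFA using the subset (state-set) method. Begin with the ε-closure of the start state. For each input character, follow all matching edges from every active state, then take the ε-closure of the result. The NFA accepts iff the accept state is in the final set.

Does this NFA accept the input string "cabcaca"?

start: ε-closure({0}) = {0,2,4,6,8,10}
'c' @ 1: {1,7,9}  ✓accept
'a' @ 2: {}  — state set empty
rest 'bcaca' ignored (set empty)
end set {} — state 1 not in

Answer: REJECT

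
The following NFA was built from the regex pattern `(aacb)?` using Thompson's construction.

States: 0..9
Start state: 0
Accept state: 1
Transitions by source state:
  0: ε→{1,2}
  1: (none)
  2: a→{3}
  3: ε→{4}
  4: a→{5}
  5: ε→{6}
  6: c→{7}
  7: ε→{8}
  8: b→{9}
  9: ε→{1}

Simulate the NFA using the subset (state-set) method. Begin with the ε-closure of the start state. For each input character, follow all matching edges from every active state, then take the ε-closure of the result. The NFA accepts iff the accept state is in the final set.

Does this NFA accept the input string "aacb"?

start: ε-closure({0}) = {0,1,2}
'a' @ 1: {3,4}
'a' @ 2: {5,6}
'c' @ 3: {7,8}
'b' @ 4: {1,9}  (accept∈set)
after full input: {1,9}  (accept=1 in)

Answer: ACCEPT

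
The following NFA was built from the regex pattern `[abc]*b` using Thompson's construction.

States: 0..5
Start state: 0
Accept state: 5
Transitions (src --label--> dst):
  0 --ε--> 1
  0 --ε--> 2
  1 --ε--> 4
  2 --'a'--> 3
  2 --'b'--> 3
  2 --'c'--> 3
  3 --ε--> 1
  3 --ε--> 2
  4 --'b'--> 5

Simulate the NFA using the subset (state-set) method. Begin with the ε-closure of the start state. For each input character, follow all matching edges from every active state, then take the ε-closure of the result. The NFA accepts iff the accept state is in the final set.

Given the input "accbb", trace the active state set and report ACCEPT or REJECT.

initial (ε-close {0}): {0,1,2,4}
'a' @ 1: {1,2,3,4}
'c' @ 2: {1,2,3,4}
'c' @ 3: {1,2,3,4}
'b' @ 4: {1,2,3,4,5}  [accepting]
'b' @ 5: {1,2,3,4,5}  [accepting]
final: {1,2,3,4,5}; accept 5 in set

Answer: ACCEPT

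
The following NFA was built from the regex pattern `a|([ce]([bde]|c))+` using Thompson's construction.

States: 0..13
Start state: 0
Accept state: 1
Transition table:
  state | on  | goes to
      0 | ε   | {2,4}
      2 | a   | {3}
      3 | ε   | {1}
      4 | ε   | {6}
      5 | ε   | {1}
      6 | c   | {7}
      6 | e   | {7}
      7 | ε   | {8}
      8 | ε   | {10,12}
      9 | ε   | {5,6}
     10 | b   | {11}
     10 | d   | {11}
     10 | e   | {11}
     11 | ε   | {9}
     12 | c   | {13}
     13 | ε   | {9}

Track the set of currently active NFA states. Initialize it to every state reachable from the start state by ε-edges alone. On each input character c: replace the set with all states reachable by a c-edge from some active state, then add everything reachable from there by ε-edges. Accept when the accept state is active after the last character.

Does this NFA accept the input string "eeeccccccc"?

Answer: ACCEPT

Trace:
initial (ε-close {0}): {0,2,4,6}
'e' @ 1: {7,8,10,12}
'e' @ 2: {1,5,6,9,11}  [accepting]
'e' @ 3: {7,8,10,12}
'c' @ 4: {1,5,6,9,13}  [accepting]
'c' @ 5: {7,8,10,12}
'c' @ 6: {1,5,6,9,13}  [accepting]
'c' @ 7: {7,8,10,12}
'c' @ 8: {1,5,6,9,13}  [accepting]
'c' @ 9: {7,8,10,12}
'c' @ 10: {1,5,6,9,13}  [accepting]
end set {1,5,6,9,13} — state 1 in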